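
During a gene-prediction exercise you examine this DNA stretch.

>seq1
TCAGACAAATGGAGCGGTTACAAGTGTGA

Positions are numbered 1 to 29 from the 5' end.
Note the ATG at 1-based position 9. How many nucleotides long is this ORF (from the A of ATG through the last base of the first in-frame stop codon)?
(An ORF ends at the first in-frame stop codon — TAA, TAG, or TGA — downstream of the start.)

21

Codons from position 9: ATG (9–11), GAG (12–14), CGG (15–17), TTA (18–20), CAA (21–23), GTG (24–26), TGA (27–29).
TGA is the first in-frame stop; ORF spans 9–29, 21 nucleotides.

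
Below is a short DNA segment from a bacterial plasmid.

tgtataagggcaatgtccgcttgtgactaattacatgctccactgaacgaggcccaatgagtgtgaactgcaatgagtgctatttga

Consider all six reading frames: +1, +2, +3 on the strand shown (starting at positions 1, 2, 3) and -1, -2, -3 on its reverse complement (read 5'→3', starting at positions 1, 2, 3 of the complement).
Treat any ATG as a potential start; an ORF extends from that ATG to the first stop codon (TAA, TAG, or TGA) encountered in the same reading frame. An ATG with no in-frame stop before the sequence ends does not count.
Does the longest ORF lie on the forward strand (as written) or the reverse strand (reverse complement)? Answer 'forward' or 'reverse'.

forward

Reverse complement (5'→3'): TCAAATAGCACTCATTGCAGTTCACACTCATTGGGCCTCGTTCAGTGGAGCATGTAATTAGTCACAAGCGGACATTGCCCTTATACA
Frame +1: TGT ATA AGG GCA ATG TCC GCT TGT GAC TAA TTA CAT GCT CCA CTG AAC GAG GCC CAA TGA GTG TGA ACT GCA ATG AGT GCT ATT TGA — ATG at 13, stop TAA at 28 → 18 nt; ATG at 73, stop TGA at 85 → 15 nt.
Frame +2: GTA TAA GGG CAA TGT CCG CTT GTG ACT AAT TAC ATG CTC CAC TGA ACG AGG CCC AAT GAG TGT GAA CTG CAA TGA GTG CTA TTT — ATG at 35, stop TGA at 44 → 12 nt.
Frame +3: TAT AAG GGC AAT GTC CGC TTG TGA CTA ATT ACA TGC TCC ACT GAA CGA GGC CCA ATG AGT GTG AAC TGC AAT GAG TGC TAT TTG — no ATG→stop ORF.
Frame -1: TCA AAT AGC ACT CAT TGC AGT TCA CAC TCA TTG GGC CTC GTT CAG TGG AGC ATG TAA TTA GTC ACA AGC GGA CAT TGC CCT TAT ACA — ATG at 52, stop TAA at 55 → 6 nt.
Frame -2: CAA ATA GCA CTC ATT GCA GTT CAC ACT CAT TGG GCC TCG TTC AGT GGA GCA TGT AAT TAG TCA CAA GCG GAC ATT GCC CTT ATA — no ATG→stop ORF.
Frame -3: AAA TAG CAC TCA TTG CAG TTC ACA CTC ATT GGG CCT CGT TCA GTG GAG CAT GTA ATT AGT CAC AAG CGG ACA TTG CCC TTA TAC — no ATG→stop ORF.
Forward-strand max 18 nt; reverse-strand max 6 nt. The forward strand has the longer ORF.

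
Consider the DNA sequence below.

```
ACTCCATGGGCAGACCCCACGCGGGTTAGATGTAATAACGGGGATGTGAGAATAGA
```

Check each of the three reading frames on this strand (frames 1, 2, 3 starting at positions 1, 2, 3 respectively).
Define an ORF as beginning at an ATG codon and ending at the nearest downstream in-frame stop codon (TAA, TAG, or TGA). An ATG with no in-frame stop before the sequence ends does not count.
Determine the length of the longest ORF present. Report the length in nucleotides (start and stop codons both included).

Frame 1: ACT CCA TGG GCA GAC CCC ACG CGG GTT AGA TGT AAT AAC GGG GAT GTG AGA ATA — no ATG→stop ORF.
Frame 2: CTC CAT GGG CAG ACC CCA CGC GGG TTA GAT GTA ATA ACG GGG ATG TGA GAA TAG — ATG at 44, stop TGA at 47 → 6 nt.
Frame 3: TCC ATG GGC AGA CCC CAC GCG GGT TAG ATG TAA TAA CGG GGA TGT GAG AAT AGA — ATG at 6, stop TAG at 27 → 24 nt; ATG at 30, stop TAA at 33 → 6 nt.
Longest: frame 3, positions 6–29, 24 nt = 8 codons = 7 aa. → 24 nucleotides.

24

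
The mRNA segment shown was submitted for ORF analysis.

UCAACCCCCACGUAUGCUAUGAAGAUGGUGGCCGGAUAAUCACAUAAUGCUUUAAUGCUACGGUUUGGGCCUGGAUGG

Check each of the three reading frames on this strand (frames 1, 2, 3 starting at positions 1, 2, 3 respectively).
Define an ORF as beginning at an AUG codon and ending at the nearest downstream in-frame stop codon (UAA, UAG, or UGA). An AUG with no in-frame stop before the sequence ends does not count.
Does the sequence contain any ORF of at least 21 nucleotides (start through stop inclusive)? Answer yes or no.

Frame 1: UCA ACC CCC ACG UAU GCU AUG AAG AUG GUG GCC GGA UAA UCA CAU AAU GCU UUA AUG CUA CGG UUU GGG CCU GGA UGG — AUG at 19, stop UAA at 37 → 21 nt; AUG at 25, stop UAA at 37 → 15 nt.
Frame 2: CAA CCC CCA CGU AUG CUA UGA AGA UGG UGG CCG GAU AAU CAC AUA AUG CUU UAA UGC UAC GGU UUG GGC CUG GAU — AUG at 14, stop UGA at 20 → 9 nt; AUG at 47, stop UAA at 53 → 9 nt.
Frame 3: AAC CCC CAC GUA UGC UAU GAA GAU GGU GGC CGG AUA AUC ACA UAA UGC UUU AAU GCU ACG GUU UGG GCC UGG AUG — no AUG→stop ORF.
Frame 1 has an ORF of 21 nucleotides (positions 19–39) ≥ 21, so yes.

yes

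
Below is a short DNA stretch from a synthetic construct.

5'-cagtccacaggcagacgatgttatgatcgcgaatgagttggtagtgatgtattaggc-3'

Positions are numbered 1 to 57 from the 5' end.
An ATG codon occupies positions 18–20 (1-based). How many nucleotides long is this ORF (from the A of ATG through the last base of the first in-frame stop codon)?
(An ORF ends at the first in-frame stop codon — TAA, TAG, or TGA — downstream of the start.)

Codons from position 18: ATG (18–20), TTA (21–23), TGA (24–26).
TGA is the first in-frame stop; ORF spans 18–26, 9 nucleotides.

9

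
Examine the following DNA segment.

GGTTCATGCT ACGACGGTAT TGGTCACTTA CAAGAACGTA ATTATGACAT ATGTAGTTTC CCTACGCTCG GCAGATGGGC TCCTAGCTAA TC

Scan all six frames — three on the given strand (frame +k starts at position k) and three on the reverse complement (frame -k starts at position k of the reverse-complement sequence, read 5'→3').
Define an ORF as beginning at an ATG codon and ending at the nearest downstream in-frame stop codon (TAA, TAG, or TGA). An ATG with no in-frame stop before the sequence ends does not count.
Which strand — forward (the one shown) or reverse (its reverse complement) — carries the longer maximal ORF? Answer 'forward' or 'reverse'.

forward

Reverse complement (5'→3'): GATTAGCTAGGAGCCCATCTGCCGAGCGTAGGGAAACTACATATGTCATAATTACGTTCTTGTAAGTGACCAATACCGTCGTAGCATGAACC
Frame +1: GGT TCA TGC TAC GAC GGT ATT GGT CAC TTA CAA GAA CGT AAT TAT GAC ATA TGT AGT TTC CCT ACG CTC GGC AGA TGG GCT CCT AGC TAA — no ATG→stop ORF.
Frame +2: GTT CAT GCT ACG ACG GTA TTG GTC ACT TAC AAG AAC GTA ATT ATG ACA TAT GTA GTT TCC CTA CGC TCG GCA GAT GGG CTC CTA GCT AAT — no ATG→stop ORF.
Frame +3: TTC ATG CTA CGA CGG TAT TGG TCA CTT ACA AGA ACG TAA TTA TGA CAT ATG TAG TTT CCC TAC GCT CGG CAG ATG GGC TCC TAG CTA ATC — ATG at 6, stop TAA at 39 → 36 nt; ATG at 51, stop TAG at 54 → 6 nt; ATG at 75, stop TAG at 84 → 12 nt.
Frame -1: GAT TAG CTA GGA GCC CAT CTG CCG AGC GTA GGG AAA CTA CAT ATG TCA TAA TTA CGT TCT TGT AAG TGA CCA ATA CCG TCG TAG CAT GAA — ATG at 43, stop TAA at 49 → 9 nt.
Frame -2: ATT AGC TAG GAG CCC ATC TGC CGA GCG TAG GGA AAC TAC ATA TGT CAT AAT TAC GTT CTT GTA AGT GAC CAA TAC CGT CGT AGC ATG AAC — no ATG→stop ORF.
Frame -3: TTA GCT AGG AGC CCA TCT GCC GAG CGT AGG GAA ACT ACA TAT GTC ATA ATT ACG TTC TTG TAA GTG ACC AAT ACC GTC GTA GCA TGA ACC — no ATG→stop ORF.
Forward-strand max 36 nt; reverse-strand max 9 nt. The forward strand has the longer ORF.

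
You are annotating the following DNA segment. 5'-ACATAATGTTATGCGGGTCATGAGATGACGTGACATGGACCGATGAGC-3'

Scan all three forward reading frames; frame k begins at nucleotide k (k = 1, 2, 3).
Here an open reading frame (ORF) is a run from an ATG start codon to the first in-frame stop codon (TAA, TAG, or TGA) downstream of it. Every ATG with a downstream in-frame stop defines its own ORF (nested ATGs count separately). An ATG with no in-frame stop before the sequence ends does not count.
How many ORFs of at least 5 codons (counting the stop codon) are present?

2

Frame 1: ACA TAA TGT TAT GCG GGT CAT GAG ATG ACG TGA CAT GGA CCG ATG AGC — ATG at 25, stop TGA at 31 → 9 nt.
Frame 2: CAT AAT GTT ATG CGG GTC ATG AGA TGA CGT GAC ATG GAC CGA TGA — ATG at 11, stop TGA at 26 → 18 nt; ATG at 20, stop TGA at 26 → 9 nt; ATG at 35, stop TGA at 44 → 12 nt.
Frame 3: ATA ATG TTA TGC GGG TCA TGA GAT GAC GTG ACA TGG ACC GAT GAG — ATG at 6, stop TGA at 21 → 18 nt.
ORFs ≥ 5 codons: frame 2 11–28 (6 codons), frame 3 6–23 (6 codons). Count = 2.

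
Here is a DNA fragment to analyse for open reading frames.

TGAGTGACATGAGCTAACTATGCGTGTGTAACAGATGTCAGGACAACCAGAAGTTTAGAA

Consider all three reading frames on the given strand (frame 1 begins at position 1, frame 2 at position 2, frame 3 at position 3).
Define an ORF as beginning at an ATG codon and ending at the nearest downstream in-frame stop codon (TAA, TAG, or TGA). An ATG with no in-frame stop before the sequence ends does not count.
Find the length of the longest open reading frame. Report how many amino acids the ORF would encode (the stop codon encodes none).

Frame 1: TGA GTG ACA TGA GCT AAC TAT GCG TGT GTA ACA GAT GTC AGG ACA ACC AGA AGT TTA GAA — no ATG→stop ORF.
Frame 2: GAG TGA CAT GAG CTA ACT ATG CGT GTG TAA CAG ATG TCA GGA CAA CCA GAA GTT TAG — ATG at 20, stop TAA at 29 → 12 nt; ATG at 35, stop TAG at 56 → 24 nt.
Frame 3: AGT GAC ATG AGC TAA CTA TGC GTG TGT AAC AGA TGT CAG GAC AAC CAG AAG TTT AGA — ATG at 9, stop TAA at 15 → 9 nt.
Longest: frame 2, positions 35–58, 24 nt = 8 codons = 7 aa. → 7 amino acids.

7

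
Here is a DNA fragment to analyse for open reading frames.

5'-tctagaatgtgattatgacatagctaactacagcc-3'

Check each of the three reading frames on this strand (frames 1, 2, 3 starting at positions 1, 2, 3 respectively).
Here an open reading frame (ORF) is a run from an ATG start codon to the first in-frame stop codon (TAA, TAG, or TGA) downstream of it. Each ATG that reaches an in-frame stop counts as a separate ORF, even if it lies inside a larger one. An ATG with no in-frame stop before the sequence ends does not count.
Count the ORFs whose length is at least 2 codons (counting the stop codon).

2

Frame 1: TCT AGA ATG TGA TTA TGA CAT AGC TAA CTA CAG — ATG at 7, stop TGA at 10 → 6 nt.
Frame 2: CTA GAA TGT GAT TAT GAC ATA GCT AAC TAC AGC — no ATG→stop ORF.
Frame 3: TAG AAT GTG ATT ATG ACA TAG CTA ACT ACA GCC — ATG at 15, stop TAG at 21 → 9 nt.
ORFs ≥ 2 codons: frame 1 7–12 (2 codons), frame 3 15–23 (3 codons). Count = 2.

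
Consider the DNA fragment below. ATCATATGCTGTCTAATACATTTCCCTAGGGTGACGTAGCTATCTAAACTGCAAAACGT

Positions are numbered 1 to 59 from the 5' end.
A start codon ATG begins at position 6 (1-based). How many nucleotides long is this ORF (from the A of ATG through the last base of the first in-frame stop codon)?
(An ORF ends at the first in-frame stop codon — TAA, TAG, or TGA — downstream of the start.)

24

Codons from position 6: ATG (6–8), CTG (9–11), TCT (12–14), AAT (15–17), ACA (18–20), TTT (21–23), CCC (24–26), TAG (27–29).
TAG is the first in-frame stop; ORF spans 6–29, 24 nucleotides.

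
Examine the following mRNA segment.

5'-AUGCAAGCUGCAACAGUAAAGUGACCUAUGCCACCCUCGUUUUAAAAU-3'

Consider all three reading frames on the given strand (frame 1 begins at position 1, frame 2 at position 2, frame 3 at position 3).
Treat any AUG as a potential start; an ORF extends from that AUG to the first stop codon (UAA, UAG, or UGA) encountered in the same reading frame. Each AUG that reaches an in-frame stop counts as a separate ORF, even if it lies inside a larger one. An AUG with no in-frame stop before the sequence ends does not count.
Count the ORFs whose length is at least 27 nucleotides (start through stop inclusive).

0

Frame 1: AUG CAA GCU GCA ACA GUA AAG UGA CCU AUG CCA CCC UCG UUU UAA AAU — AUG at 1, stop UGA at 22 → 24 nt; AUG at 28, stop UAA at 43 → 18 nt.
Frame 2: UGC AAG CUG CAA CAG UAA AGU GAC CUA UGC CAC CCU CGU UUU AAA — no AUG→stop ORF.
Frame 3: GCA AGC UGC AAC AGU AAA GUG ACC UAU GCC ACC CUC GUU UUA AAA — no AUG→stop ORF.
No ORF reaches 27 nucleotides. Count = 0.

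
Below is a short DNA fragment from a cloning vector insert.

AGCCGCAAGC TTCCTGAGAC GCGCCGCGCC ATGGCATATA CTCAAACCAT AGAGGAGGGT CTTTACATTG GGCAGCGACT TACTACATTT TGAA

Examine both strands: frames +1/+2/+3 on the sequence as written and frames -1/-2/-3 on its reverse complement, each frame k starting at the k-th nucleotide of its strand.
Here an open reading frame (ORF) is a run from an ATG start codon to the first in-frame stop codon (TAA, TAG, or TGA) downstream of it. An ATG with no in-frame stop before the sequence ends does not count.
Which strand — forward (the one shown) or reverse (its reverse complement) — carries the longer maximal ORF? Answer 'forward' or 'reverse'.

forward

Reverse complement (5'→3'): TTCAAAATGTAGTAAGTCGCTGCCCAATGTAAAGACCCTCCTCTATGGTTTGAGTATATGCCATGGCGCGGCGCGTCTCAGGAAGCTTGCGGCT
Frame +1: AGC CGC AAG CTT CCT GAG ACG CGC CGC GCC ATG GCA TAT ACT CAA ACC ATA GAG GAG GGT CTT TAC ATT GGG CAG CGA CTT ACT ACA TTT TGA — ATG at 31, stop TGA at 91 → 63 nt.
Frame +2: GCC GCA AGC TTC CTG AGA CGC GCC GCG CCA TGG CAT ATA CTC AAA CCA TAG AGG AGG GTC TTT ACA TTG GGC AGC GAC TTA CTA CAT TTT GAA — no ATG→stop ORF.
Frame +3: CCG CAA GCT TCC TGA GAC GCG CCG CGC CAT GGC ATA TAC TCA AAC CAT AGA GGA GGG TCT TTA CAT TGG GCA GCG ACT TAC TAC ATT TTG — no ATG→stop ORF.
Frame -1: TTC AAA ATG TAG TAA GTC GCT GCC CAA TGT AAA GAC CCT CCT CTA TGG TTT GAG TAT ATG CCA TGG CGC GGC GCG TCT CAG GAA GCT TGC GGC — ATG at 7, stop TAG at 10 → 6 nt.
Frame -2: TCA AAA TGT AGT AAG TCG CTG CCC AAT GTA AAG ACC CTC CTC TAT GGT TTG AGT ATA TGC CAT GGC GCG GCG CGT CTC AGG AAG CTT GCG GCT — no ATG→stop ORF.
Frame -3: CAA AAT GTA GTA AGT CGC TGC CCA ATG TAA AGA CCC TCC TCT ATG GTT TGA GTA TAT GCC ATG GCG CGG CGC GTC TCA GGA AGC TTG CGG — ATG at 27, stop TAA at 30 → 6 nt; ATG at 45, stop TGA at 51 → 9 nt.
Forward-strand max 63 nt; reverse-strand max 9 nt. The forward strand has the longer ORF.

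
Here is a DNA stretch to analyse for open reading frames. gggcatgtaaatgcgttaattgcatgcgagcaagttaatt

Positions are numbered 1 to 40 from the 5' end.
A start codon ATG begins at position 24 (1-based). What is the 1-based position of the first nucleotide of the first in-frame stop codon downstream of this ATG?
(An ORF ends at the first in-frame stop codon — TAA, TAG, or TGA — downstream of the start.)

Codons from position 24: ATG (24–26), CGA (27–29), GCA (30–32), AGT (33–35), TAA (36–38).
TAA is a stop codon; it begins at position 36.

36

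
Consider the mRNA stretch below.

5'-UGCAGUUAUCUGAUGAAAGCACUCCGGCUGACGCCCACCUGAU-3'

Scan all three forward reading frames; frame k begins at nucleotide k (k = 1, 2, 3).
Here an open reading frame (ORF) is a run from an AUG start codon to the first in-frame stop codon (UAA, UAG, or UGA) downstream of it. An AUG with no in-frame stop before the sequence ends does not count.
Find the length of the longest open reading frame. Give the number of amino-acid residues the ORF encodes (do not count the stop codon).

Frame 1: UGC AGU UAU CUG AUG AAA GCA CUC CGG CUG ACG CCC ACC UGA — AUG at 13, stop UGA at 40 → 30 nt.
Frame 2: GCA GUU AUC UGA UGA AAG CAC UCC GGC UGA CGC CCA CCU GAU — no AUG→stop ORF.
Frame 3: CAG UUA UCU GAU GAA AGC ACU CCG GCU GAC GCC CAC CUG — no AUG→stop ORF.
Longest: frame 1, positions 13–42, 30 nt = 10 codons = 9 aa. → 9 amino acids.

9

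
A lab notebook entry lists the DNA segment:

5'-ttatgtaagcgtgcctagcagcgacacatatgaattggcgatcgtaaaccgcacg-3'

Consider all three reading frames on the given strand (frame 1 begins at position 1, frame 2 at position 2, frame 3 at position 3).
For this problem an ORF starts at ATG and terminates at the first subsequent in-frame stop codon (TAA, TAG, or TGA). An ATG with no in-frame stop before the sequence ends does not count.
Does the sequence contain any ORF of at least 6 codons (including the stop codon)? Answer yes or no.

Frame 1: TTA TGT AAG CGT GCC TAG CAG CGA CAC ATA TGA ATT GGC GAT CGT AAA CCG CAC — no ATG→stop ORF.
Frame 2: TAT GTA AGC GTG CCT AGC AGC GAC ACA TAT GAA TTG GCG ATC GTA AAC CGC ACG — no ATG→stop ORF.
Frame 3: ATG TAA GCG TGC CTA GCA GCG ACA CAT ATG AAT TGG CGA TCG TAA ACC GCA — ATG at 3, stop TAA at 6 → 6 nt; ATG at 30, stop TAA at 45 → 18 nt.
Frame 3 has an ORF of 6 codons (positions 30–47) ≥ 6, so yes.

yes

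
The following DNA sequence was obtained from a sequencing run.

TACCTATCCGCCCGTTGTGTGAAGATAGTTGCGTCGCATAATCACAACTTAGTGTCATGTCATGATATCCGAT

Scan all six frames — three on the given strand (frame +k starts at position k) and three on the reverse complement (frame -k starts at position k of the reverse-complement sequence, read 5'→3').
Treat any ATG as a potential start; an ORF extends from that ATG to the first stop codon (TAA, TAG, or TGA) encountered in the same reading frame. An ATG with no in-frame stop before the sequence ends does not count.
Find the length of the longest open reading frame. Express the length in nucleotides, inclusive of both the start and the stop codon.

Reverse complement (5'→3'): ATCGGATATCATGACATGACACTAAGTTGTGATTATGCGACGCAACTATCTTCACACAACGGGCGGATAGGTA
Frame +1: TAC CTA TCC GCC CGT TGT GTG AAG ATA GTT GCG TCG CAT AAT CAC AAC TTA GTG TCA TGT CAT GAT ATC CGA — no ATG→stop ORF.
Frame +2: ACC TAT CCG CCC GTT GTG TGA AGA TAG TTG CGT CGC ATA ATC ACA ACT TAG TGT CAT GTC ATG ATA TCC GAT — no ATG→stop ORF.
Frame +3: CCT ATC CGC CCG TTG TGT GAA GAT AGT TGC GTC GCA TAA TCA CAA CTT AGT GTC ATG TCA TGA TAT CCG — ATG at 57, stop TGA at 63 → 9 nt.
Frame -1: ATC GGA TAT CAT GAC ATG ACA CTA AGT TGT GAT TAT GCG ACG CAA CTA TCT TCA CAC AAC GGG CGG ATA GGT — no ATG→stop ORF.
Frame -2: TCG GAT ATC ATG ACA TGA CAC TAA GTT GTG ATT ATG CGA CGC AAC TAT CTT CAC ACA ACG GGC GGA TAG GTA — ATG at 11, stop TGA at 17 → 9 nt; ATG at 35, stop TAG at 68 → 36 nt.
Frame -3: CGG ATA TCA TGA CAT GAC ACT AAG TTG TGA TTA TGC GAC GCA ACT ATC TTC ACA CAA CGG GCG GAT AGG — no ATG→stop ORF.
Longest: frame -2, positions 35–70, 36 nt = 12 codons = 11 aa. → 36 nucleotides.

36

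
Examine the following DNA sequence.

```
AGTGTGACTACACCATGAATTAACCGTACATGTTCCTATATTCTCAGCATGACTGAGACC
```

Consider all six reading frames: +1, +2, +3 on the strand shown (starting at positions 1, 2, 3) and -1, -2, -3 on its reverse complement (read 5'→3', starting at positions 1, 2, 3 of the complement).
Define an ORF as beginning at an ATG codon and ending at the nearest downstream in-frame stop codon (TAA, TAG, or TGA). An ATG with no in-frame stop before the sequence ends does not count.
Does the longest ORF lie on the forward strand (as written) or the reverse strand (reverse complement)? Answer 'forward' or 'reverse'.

Reverse complement (5'→3'): GGTCTCAGTCATGCTGAGAATATAGGAACATGTACGGTTAATTCATGGTGTAGTCACACT
Frame +1: AGT GTG ACT ACA CCA TGA ATT AAC CGT ACA TGT TCC TAT ATT CTC AGC ATG ACT GAG ACC — no ATG→stop ORF.
Frame +2: GTG TGA CTA CAC CAT GAA TTA ACC GTA CAT GTT CCT ATA TTC TCA GCA TGA CTG AGA — no ATG→stop ORF.
Frame +3: TGT GAC TAC ACC ATG AAT TAA CCG TAC ATG TTC CTA TAT TCT CAG CAT GAC TGA GAC — ATG at 15, stop TAA at 21 → 9 nt; ATG at 30, stop TGA at 54 → 27 nt.
Frame -1: GGT CTC AGT CAT GCT GAG AAT ATA GGA ACA TGT ACG GTT AAT TCA TGG TGT AGT CAC ACT — no ATG→stop ORF.
Frame -2: GTC TCA GTC ATG CTG AGA ATA TAG GAA CAT GTA CGG TTA ATT CAT GGT GTA GTC ACA — ATG at 11, stop TAG at 23 → 15 nt.
Frame -3: TCT CAG TCA TGC TGA GAA TAT AGG AAC ATG TAC GGT TAA TTC ATG GTG TAG TCA CAC — ATG at 30, stop TAA at 39 → 12 nt; ATG at 45, stop TAG at 51 → 9 nt.
Forward-strand max 27 nt; reverse-strand max 15 nt. The forward strand has the longer ORF.

forward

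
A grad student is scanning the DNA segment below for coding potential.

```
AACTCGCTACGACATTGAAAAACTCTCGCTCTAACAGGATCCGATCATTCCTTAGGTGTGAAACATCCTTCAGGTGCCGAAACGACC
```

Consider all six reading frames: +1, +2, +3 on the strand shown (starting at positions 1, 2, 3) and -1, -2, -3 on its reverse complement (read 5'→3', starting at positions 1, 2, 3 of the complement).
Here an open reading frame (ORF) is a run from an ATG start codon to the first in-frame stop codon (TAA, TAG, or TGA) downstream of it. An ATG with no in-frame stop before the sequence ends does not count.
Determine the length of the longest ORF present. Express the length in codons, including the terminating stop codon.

Reverse complement (5'→3'): GGTCGTTTCGGCACCTGAAGGATGTTTCACACCTAAGGAATGATCGGATCCTGTTAGAGCGAGAGTTTTTCAATGTCGTAGCGAGTT
Frame +1: AAC TCG CTA CGA CAT TGA AAA ACT CTC GCT CTA ACA GGA TCC GAT CAT TCC TTA GGT GTG AAA CAT CCT TCA GGT GCC GAA ACG ACC — no ATG→stop ORF.
Frame +2: ACT CGC TAC GAC ATT GAA AAA CTC TCG CTC TAA CAG GAT CCG ATC ATT CCT TAG GTG TGA AAC ATC CTT CAG GTG CCG AAA CGA — no ATG→stop ORF.
Frame +3: CTC GCT ACG ACA TTG AAA AAC TCT CGC TCT AAC AGG ATC CGA TCA TTC CTT AGG TGT GAA ACA TCC TTC AGG TGC CGA AAC GAC — no ATG→stop ORF.
Frame -1: GGT CGT TTC GGC ACC TGA AGG ATG TTT CAC ACC TAA GGA ATG ATC GGA TCC TGT TAG AGC GAG AGT TTT TCA ATG TCG TAG CGA GTT — ATG at 22, stop TAA at 34 → 15 nt; ATG at 40, stop TAG at 55 → 18 nt; ATG at 73, stop TAG at 79 → 9 nt.
Frame -2: GTC GTT TCG GCA CCT GAA GGA TGT TTC ACA CCT AAG GAA TGA TCG GAT CCT GTT AGA GCG AGA GTT TTT CAA TGT CGT AGC GAG — no ATG→stop ORF.
Frame -3: TCG TTT CGG CAC CTG AAG GAT GTT TCA CAC CTA AGG AAT GAT CGG ATC CTG TTA GAG CGA GAG TTT TTC AAT GTC GTA GCG AGT — no ATG→stop ORF.
Longest: frame -1, positions 40–57, 18 nt = 6 codons = 5 aa. → 6 codons.

6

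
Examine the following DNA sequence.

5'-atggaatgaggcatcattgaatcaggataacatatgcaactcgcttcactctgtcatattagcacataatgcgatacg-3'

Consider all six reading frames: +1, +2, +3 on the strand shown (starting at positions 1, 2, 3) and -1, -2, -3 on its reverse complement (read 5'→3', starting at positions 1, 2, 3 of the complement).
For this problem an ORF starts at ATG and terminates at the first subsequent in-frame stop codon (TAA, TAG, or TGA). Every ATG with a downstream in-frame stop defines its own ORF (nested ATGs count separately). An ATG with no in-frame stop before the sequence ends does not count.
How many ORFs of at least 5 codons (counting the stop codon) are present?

2

Reverse complement (5'→3'): CGTATCGCATTATGTGCTAATATGACAGAGTGAAGCGAGTTGCATATGTTATCCTGATTCAATGATGCCTCATTCCAT
Frame +1: ATG GAA TGA GGC ATC ATT GAA TCA GGA TAA CAT ATG CAA CTC GCT TCA CTC TGT CAT ATT AGC ACA TAA TGC GAT ACG — ATG at 1, stop TGA at 7 → 9 nt; ATG at 34, stop TAA at 67 → 36 nt.
Frame +2: TGG AAT GAG GCA TCA TTG AAT CAG GAT AAC ATA TGC AAC TCG CTT CAC TCT GTC ATA TTA GCA CAT AAT GCG ATA — no ATG→stop ORF.
Frame +3: GGA ATG AGG CAT CAT TGA ATC AGG ATA ACA TAT GCA ACT CGC TTC ACT CTG TCA TAT TAG CAC ATA ATG CGA TAC — ATG at 6, stop TGA at 18 → 15 nt.
Frame -1: CGT ATC GCA TTA TGT GCT AAT ATG ACA GAG TGA AGC GAG TTG CAT ATG TTA TCC TGA TTC AAT GAT GCC TCA TTC CAT — ATG at 22, stop TGA at 31 → 12 nt; ATG at 46, stop TGA at 55 → 12 nt.
Frame -2: GTA TCG CAT TAT GTG CTA ATA TGA CAG AGT GAA GCG AGT TGC ATA TGT TAT CCT GAT TCA ATG ATG CCT CAT TCC — no ATG→stop ORF.
Frame -3: TAT CGC ATT ATG TGC TAA TAT GAC AGA GTG AAG CGA GTT GCA TAT GTT ATC CTG ATT CAA TGA TGC CTC ATT CCA — ATG at 12, stop TAA at 18 → 9 nt.
ORFs ≥ 5 codons: frame +1 34–69 (12 codons), frame +3 6–20 (5 codons). Count = 2.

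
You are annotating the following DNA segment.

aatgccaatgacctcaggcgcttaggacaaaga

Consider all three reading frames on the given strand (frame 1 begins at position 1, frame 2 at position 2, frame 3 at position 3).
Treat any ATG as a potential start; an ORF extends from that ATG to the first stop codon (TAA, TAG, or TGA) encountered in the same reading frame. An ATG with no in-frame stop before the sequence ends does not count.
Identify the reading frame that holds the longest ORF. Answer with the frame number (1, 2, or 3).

Frame 1: AAT GCC AAT GAC CTC AGG CGC TTA GGA CAA AGA — no ATG→stop ORF.
Frame 2: ATG CCA ATG ACC TCA GGC GCT TAG GAC AAA — ATG at 2, stop TAG at 23 → 24 nt; ATG at 8, stop TAG at 23 → 18 nt.
Frame 3: TGC CAA TGA CCT CAG GCG CTT AGG ACA AAG — no ATG→stop ORF.
Longest ORF is 24 nt in frame 2 (positions 2–25).

2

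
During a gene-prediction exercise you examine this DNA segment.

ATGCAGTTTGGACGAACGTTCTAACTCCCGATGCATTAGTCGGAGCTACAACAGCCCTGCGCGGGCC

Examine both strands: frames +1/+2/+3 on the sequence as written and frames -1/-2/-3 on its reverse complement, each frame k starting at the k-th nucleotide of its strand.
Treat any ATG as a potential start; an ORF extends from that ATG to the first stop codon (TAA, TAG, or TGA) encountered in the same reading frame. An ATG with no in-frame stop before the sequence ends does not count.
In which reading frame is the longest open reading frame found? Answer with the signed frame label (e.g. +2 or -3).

Reverse complement (5'→3'): GGCCCGCGCAGGGCTGTTGTAGCTCCGACTAATGCATCGGGAGTTAGAACGTTCGTCCAAACTGCAT
Frame +1: ATG CAG TTT GGA CGA ACG TTC TAA CTC CCG ATG CAT TAG TCG GAG CTA CAA CAG CCC TGC GCG GGC — ATG at 1, stop TAA at 22 → 24 nt; ATG at 31, stop TAG at 37 → 9 nt.
Frame +2: TGC AGT TTG GAC GAA CGT TCT AAC TCC CGA TGC ATT AGT CGG AGC TAC AAC AGC CCT GCG CGG GCC — no ATG→stop ORF.
Frame +3: GCA GTT TGG ACG AAC GTT CTA ACT CCC GAT GCA TTA GTC GGA GCT ACA ACA GCC CTG CGC GGG — no ATG→stop ORF.
Frame -1: GGC CCG CGC AGG GCT GTT GTA GCT CCG ACT AAT GCA TCG GGA GTT AGA ACG TTC GTC CAA ACT GCA — no ATG→stop ORF.
Frame -2: GCC CGC GCA GGG CTG TTG TAG CTC CGA CTA ATG CAT CGG GAG TTA GAA CGT TCG TCC AAA CTG CAT — no ATG→stop ORF.
Frame -3: CCC GCG CAG GGC TGT TGT AGC TCC GAC TAA TGC ATC GGG AGT TAG AAC GTT CGT CCA AAC TGC — no ATG→stop ORF.
Longest ORF is 24 nt in frame +1 (positions 1–24).

+1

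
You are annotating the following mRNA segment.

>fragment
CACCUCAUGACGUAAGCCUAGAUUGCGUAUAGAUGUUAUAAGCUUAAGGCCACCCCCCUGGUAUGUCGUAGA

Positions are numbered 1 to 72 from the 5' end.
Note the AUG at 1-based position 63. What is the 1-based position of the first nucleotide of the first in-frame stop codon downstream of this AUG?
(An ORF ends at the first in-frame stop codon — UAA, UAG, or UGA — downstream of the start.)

69

Codons from position 63: AUG (63–65), UCG (66–68), UAG (69–71).
UAG is a stop codon; it begins at position 69.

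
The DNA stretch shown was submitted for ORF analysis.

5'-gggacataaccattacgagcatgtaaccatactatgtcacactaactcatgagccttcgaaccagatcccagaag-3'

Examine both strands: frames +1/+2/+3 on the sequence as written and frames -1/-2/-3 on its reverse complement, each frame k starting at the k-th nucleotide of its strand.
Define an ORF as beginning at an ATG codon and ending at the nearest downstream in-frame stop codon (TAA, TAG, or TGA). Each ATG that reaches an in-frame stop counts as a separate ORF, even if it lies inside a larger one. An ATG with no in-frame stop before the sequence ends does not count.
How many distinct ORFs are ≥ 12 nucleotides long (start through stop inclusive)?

Reverse complement (5'→3'): CTTCTGGGATCTGGTTCGAAGGCTCATGAGTTAGTGTGACATAGTATGGTTACATGCTCGTAATGGTTATGTCCC
Frame +1: GGG ACA TAA CCA TTA CGA GCA TGT AAC CAT ACT ATG TCA CAC TAA CTC ATG AGC CTT CGA ACC AGA TCC CAG AAG — ATG at 34, stop TAA at 43 → 12 nt.
Frame +2: GGA CAT AAC CAT TAC GAG CAT GTA ACC ATA CTA TGT CAC ACT AAC TCA TGA GCC TTC GAA CCA GAT CCC AGA — no ATG→stop ORF.
Frame +3: GAC ATA ACC ATT ACG AGC ATG TAA CCA TAC TAT GTC ACA CTA ACT CAT GAG CCT TCG AAC CAG ATC CCA GAA — ATG at 21, stop TAA at 24 → 6 nt.
Frame -1: CTT CTG GGA TCT GGT TCG AAG GCT CAT GAG TTA GTG TGA CAT AGT ATG GTT ACA TGC TCG TAA TGG TTA TGT CCC — ATG at 46, stop TAA at 61 → 18 nt.
Frame -2: TTC TGG GAT CTG GTT CGA AGG CTC ATG AGT TAG TGT GAC ATA GTA TGG TTA CAT GCT CGT AAT GGT TAT GTC — ATG at 26, stop TAG at 32 → 9 nt.
Frame -3: TCT GGG ATC TGG TTC GAA GGC TCA TGA GTT AGT GTG ACA TAG TAT GGT TAC ATG CTC GTA ATG GTT ATG TCC — no ATG→stop ORF.
ORFs ≥ 12 nucleotides: frame +1 34–45 (12 nucleotides), frame -1 46–63 (18 nucleotides). Count = 2.

2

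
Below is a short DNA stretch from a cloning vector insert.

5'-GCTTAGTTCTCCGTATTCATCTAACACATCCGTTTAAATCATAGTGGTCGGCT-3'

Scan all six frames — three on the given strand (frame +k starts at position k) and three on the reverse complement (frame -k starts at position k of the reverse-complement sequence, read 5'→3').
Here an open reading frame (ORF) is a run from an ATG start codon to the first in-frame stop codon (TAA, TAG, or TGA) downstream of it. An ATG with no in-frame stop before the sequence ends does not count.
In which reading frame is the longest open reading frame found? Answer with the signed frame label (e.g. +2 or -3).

-1

Reverse complement (5'→3'): AGCCGACCACTATGATTTAAACGGATGTGTTAGATGAATACGGAGAACTAAGC
Frame +1: GCT TAG TTC TCC GTA TTC ATC TAA CAC ATC CGT TTA AAT CAT AGT GGT CGG — no ATG→stop ORF.
Frame +2: CTT AGT TCT CCG TAT TCA TCT AAC ACA TCC GTT TAA ATC ATA GTG GTC GGC — no ATG→stop ORF.
Frame +3: TTA GTT CTC CGT ATT CAT CTA ACA CAT CCG TTT AAA TCA TAG TGG TCG GCT — no ATG→stop ORF.
Frame -1: AGC CGA CCA CTA TGA TTT AAA CGG ATG TGT TAG ATG AAT ACG GAG AAC TAA — ATG at 25, stop TAG at 31 → 9 nt; ATG at 34, stop TAA at 49 → 18 nt.
Frame -2: GCC GAC CAC TAT GAT TTA AAC GGA TGT GTT AGA TGA ATA CGG AGA ACT AAG — no ATG→stop ORF.
Frame -3: CCG ACC ACT ATG ATT TAA ACG GAT GTG TTA GAT GAA TAC GGA GAA CTA AGC — ATG at 12, stop TAA at 18 → 9 nt.
Longest ORF is 18 nt in frame -1 (positions 34–51).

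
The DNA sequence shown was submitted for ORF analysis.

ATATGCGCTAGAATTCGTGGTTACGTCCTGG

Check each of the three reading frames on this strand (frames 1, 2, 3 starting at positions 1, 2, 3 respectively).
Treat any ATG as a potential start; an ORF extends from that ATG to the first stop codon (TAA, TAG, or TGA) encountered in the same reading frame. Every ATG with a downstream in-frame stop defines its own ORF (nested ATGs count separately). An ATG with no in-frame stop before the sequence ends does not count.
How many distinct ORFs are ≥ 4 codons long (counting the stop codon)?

Frame 1: ATA TGC GCT AGA ATT CGT GGT TAC GTC CTG — no ATG→stop ORF.
Frame 2: TAT GCG CTA GAA TTC GTG GTT ACG TCC TGG — no ATG→stop ORF.
Frame 3: ATG CGC TAG AAT TCG TGG TTA CGT CCT — ATG at 3, stop TAG at 9 → 9 nt.
No ORF reaches 4 codons. Count = 0.

0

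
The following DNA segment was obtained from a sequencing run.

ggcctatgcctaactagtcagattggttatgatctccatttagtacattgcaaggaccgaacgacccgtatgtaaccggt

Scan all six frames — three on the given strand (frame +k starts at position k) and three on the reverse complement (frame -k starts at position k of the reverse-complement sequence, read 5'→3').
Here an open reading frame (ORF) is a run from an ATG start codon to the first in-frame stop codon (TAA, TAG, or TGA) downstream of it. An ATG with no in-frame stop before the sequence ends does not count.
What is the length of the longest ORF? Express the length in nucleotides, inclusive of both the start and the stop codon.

Reverse complement (5'→3'): ACCGGTTACATACGGGTCGTTCGGTCCTTGCAATGTACTAAATGGAGATCATAACCAATCTGACTAGTTAGGCATAGGCC
Frame +1: GGC CTA TGC CTA ACT AGT CAG ATT GGT TAT GAT CTC CAT TTA GTA CAT TGC AAG GAC CGA ACG ACC CGT ATG TAA CCG — ATG at 70, stop TAA at 73 → 6 nt.
Frame +2: GCC TAT GCC TAA CTA GTC AGA TTG GTT ATG ATC TCC ATT TAG TAC ATT GCA AGG ACC GAA CGA CCC GTA TGT AAC CGG — ATG at 29, stop TAG at 41 → 15 nt.
Frame +3: CCT ATG CCT AAC TAG TCA GAT TGG TTA TGA TCT CCA TTT AGT ACA TTG CAA GGA CCG AAC GAC CCG TAT GTA ACC GGT — ATG at 6, stop TAG at 15 → 12 nt.
Frame -1: ACC GGT TAC ATA CGG GTC GTT CGG TCC TTG CAA TGT ACT AAA TGG AGA TCA TAA CCA ATC TGA CTA GTT AGG CAT AGG — no ATG→stop ORF.
Frame -2: CCG GTT ACA TAC GGG TCG TTC GGT CCT TGC AAT GTA CTA AAT GGA GAT CAT AAC CAA TCT GAC TAG TTA GGC ATA GGC — no ATG→stop ORF.
Frame -3: CGG TTA CAT ACG GGT CGT TCG GTC CTT GCA ATG TAC TAA ATG GAG ATC ATA ACC AAT CTG ACT AGT TAG GCA TAG GCC — ATG at 33, stop TAA at 39 → 9 nt; ATG at 42, stop TAG at 69 → 30 nt.
Longest: frame -3, positions 42–71, 30 nt = 10 codons = 9 aa. → 30 nucleotides.

30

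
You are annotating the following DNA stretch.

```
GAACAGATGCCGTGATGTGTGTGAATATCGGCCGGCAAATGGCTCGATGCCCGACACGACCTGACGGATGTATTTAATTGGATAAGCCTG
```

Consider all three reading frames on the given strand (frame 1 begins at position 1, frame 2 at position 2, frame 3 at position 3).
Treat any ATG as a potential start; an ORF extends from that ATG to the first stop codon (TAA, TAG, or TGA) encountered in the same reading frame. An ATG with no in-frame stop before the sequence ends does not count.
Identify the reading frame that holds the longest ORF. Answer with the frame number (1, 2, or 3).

3

Frame 1: GAA CAG ATG CCG TGA TGT GTG TGA ATA TCG GCC GGC AAA TGG CTC GAT GCC CGA CAC GAC CTG ACG GAT GTA TTT AAT TGG ATA AGC CTG — ATG at 7, stop TGA at 13 → 9 nt.
Frame 2: AAC AGA TGC CGT GAT GTG TGT GAA TAT CGG CCG GCA AAT GGC TCG ATG CCC GAC ACG ACC TGA CGG ATG TAT TTA ATT GGA TAA GCC — ATG at 47, stop TGA at 62 → 18 nt; ATG at 68, stop TAA at 83 → 18 nt.
Frame 3: ACA GAT GCC GTG ATG TGT GTG AAT ATC GGC CGG CAA ATG GCT CGA TGC CCG ACA CGA CCT GAC GGA TGT ATT TAA TTG GAT AAG CCT — ATG at 15, stop TAA at 75 → 63 nt; ATG at 39, stop TAA at 75 → 39 nt.
Longest ORF is 63 nt in frame 3 (positions 15–77).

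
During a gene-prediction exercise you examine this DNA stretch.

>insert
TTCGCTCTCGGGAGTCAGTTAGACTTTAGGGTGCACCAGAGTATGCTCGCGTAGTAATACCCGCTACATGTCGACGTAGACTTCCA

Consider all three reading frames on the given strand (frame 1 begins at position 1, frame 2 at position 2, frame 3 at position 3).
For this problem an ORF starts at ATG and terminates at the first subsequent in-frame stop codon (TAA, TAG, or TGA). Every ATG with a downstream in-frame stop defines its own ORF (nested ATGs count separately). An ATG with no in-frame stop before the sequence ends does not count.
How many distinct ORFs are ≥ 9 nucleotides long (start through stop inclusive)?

Frame 1: TTC GCT CTC GGG AGT CAG TTA GAC TTT AGG GTG CAC CAG AGT ATG CTC GCG TAG TAA TAC CCG CTA CAT GTC GAC GTA GAC TTC — ATG at 43, stop TAG at 52 → 12 nt.
Frame 2: TCG CTC TCG GGA GTC AGT TAG ACT TTA GGG TGC ACC AGA GTA TGC TCG CGT AGT AAT ACC CGC TAC ATG TCG ACG TAG ACT TCC — ATG at 68, stop TAG at 77 → 12 nt.
Frame 3: CGC TCT CGG GAG TCA GTT AGA CTT TAG GGT GCA CCA GAG TAT GCT CGC GTA GTA ATA CCC GCT ACA TGT CGA CGT AGA CTT CCA — no ATG→stop ORF.
ORFs ≥ 9 nucleotides: frame 1 43–54 (12 nucleotides), frame 2 68–79 (12 nucleotides). Count = 2.

2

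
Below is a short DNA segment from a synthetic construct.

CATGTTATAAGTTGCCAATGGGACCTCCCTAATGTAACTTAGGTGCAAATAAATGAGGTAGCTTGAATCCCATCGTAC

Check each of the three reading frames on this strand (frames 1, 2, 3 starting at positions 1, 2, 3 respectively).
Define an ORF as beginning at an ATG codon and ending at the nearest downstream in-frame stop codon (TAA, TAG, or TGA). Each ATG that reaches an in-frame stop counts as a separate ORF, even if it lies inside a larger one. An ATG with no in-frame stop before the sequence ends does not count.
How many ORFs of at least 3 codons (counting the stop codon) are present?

3

Frame 1: CAT GTT ATA AGT TGC CAA TGG GAC CTC CCT AAT GTA ACT TAG GTG CAA ATA AAT GAG GTA GCT TGA ATC CCA TCG TAC — no ATG→stop ORF.
Frame 2: ATG TTA TAA GTT GCC AAT GGG ACC TCC CTA ATG TAA CTT AGG TGC AAA TAA ATG AGG TAG CTT GAA TCC CAT CGT — ATG at 2, stop TAA at 8 → 9 nt; ATG at 32, stop TAA at 35 → 6 nt; ATG at 53, stop TAG at 59 → 9 nt.
Frame 3: TGT TAT AAG TTG CCA ATG GGA CCT CCC TAA TGT AAC TTA GGT GCA AAT AAA TGA GGT AGC TTG AAT CCC ATC GTA — ATG at 18, stop TAA at 30 → 15 nt.
ORFs ≥ 3 codons: frame 2 2–10 (3 codons), frame 2 53–61 (3 codons), frame 3 18–32 (5 codons). Count = 3.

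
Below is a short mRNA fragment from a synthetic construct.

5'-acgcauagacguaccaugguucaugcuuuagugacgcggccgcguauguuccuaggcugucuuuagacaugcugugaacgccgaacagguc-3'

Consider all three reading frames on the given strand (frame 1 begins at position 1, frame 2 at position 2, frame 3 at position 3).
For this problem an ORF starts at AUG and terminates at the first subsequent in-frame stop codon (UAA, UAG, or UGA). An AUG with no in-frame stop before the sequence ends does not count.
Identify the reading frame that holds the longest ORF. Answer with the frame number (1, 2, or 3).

1

Frame 1: ACG CAU AGA CGU ACC AUG GUU CAU GCU UUA GUG ACG CGG CCG CGU AUG UUC CUA GGC UGU CUU UAG ACA UGC UGU GAA CGC CGA ACA GGU — AUG at 16, stop UAG at 64 → 51 nt; AUG at 46, stop UAG at 64 → 21 nt.
Frame 2: CGC AUA GAC GUA CCA UGG UUC AUG CUU UAG UGA CGC GGC CGC GUA UGU UCC UAG GCU GUC UUU AGA CAU GCU GUG AAC GCC GAA CAG GUC — AUG at 23, stop UAG at 29 → 9 nt.
Frame 3: GCA UAG ACG UAC CAU GGU UCA UGC UUU AGU GAC GCG GCC GCG UAU GUU CCU AGG CUG UCU UUA GAC AUG CUG UGA ACG CCG AAC AGG — AUG at 69, stop UGA at 75 → 9 nt.
Longest ORF is 51 nt in frame 1 (positions 16–66).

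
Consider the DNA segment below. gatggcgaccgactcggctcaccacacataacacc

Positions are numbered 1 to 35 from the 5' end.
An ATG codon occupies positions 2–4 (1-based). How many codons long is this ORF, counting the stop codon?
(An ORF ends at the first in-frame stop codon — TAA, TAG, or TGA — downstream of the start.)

10

Codons from position 2: ATG (2–4), GCG (5–7), ACC (8–10), GAC (11–13), TCG (14–16), GCT (17–19), CAC (20–22), CAC (23–25), ACA (26–28), TAA (29–31).
TAA is the first in-frame stop; that's 10 codons including the stop.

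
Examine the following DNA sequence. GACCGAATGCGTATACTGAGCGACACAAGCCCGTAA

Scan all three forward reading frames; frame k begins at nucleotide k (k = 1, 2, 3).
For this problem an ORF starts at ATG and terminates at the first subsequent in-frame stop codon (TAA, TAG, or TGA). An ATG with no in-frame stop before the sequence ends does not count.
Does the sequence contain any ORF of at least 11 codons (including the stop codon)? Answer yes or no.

no

Frame 1: GAC CGA ATG CGT ATA CTG AGC GAC ACA AGC CCG TAA — ATG at 7, stop TAA at 34 → 30 nt.
Frame 2: ACC GAA TGC GTA TAC TGA GCG ACA CAA GCC CGT — no ATG→stop ORF.
Frame 3: CCG AAT GCG TAT ACT GAG CGA CAC AAG CCC GTA — no ATG→stop ORF.
Largest ORF found is 10 codons < 11, so no.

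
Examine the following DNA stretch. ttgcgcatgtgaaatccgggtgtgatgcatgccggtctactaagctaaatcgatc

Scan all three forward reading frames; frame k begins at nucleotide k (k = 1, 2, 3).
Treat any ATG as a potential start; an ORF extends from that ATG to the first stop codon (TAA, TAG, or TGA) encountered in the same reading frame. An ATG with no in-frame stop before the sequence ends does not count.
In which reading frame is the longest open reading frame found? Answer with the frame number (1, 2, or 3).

1

Frame 1: TTG CGC ATG TGA AAT CCG GGT GTG ATG CAT GCC GGT CTA CTA AGC TAA ATC GAT — ATG at 7, stop TGA at 10 → 6 nt; ATG at 25, stop TAA at 46 → 24 nt.
Frame 2: TGC GCA TGT GAA ATC CGG GTG TGA TGC ATG CCG GTC TAC TAA GCT AAA TCG ATC — ATG at 29, stop TAA at 41 → 15 nt.
Frame 3: GCG CAT GTG AAA TCC GGG TGT GAT GCA TGC CGG TCT ACT AAG CTA AAT CGA — no ATG→stop ORF.
Longest ORF is 24 nt in frame 1 (positions 25–48).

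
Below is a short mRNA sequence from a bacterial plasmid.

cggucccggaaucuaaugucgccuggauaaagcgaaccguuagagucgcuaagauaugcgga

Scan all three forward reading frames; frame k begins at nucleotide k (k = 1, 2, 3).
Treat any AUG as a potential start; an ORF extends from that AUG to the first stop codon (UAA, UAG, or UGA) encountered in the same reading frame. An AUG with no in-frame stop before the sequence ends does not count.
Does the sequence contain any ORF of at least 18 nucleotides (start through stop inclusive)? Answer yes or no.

Frame 1: CGG UCC CGG AAU CUA AUG UCG CCU GGA UAA AGC GAA CCG UUA GAG UCG CUA AGA UAU GCG — AUG at 16, stop UAA at 28 → 15 nt.
Frame 2: GGU CCC GGA AUC UAA UGU CGC CUG GAU AAA GCG AAC CGU UAG AGU CGC UAA GAU AUG CGG — no AUG→stop ORF.
Frame 3: GUC CCG GAA UCU AAU GUC GCC UGG AUA AAG CGA ACC GUU AGA GUC GCU AAG AUA UGC GGA — no AUG→stop ORF.
Largest ORF found is 15 nucleotides < 18, so no.

no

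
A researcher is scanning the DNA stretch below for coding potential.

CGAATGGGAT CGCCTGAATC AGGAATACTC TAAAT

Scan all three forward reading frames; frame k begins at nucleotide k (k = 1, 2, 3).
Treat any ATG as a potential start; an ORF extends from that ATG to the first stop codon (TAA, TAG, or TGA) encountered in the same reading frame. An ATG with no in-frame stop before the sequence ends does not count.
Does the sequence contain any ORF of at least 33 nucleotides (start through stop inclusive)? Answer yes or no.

Frame 1: CGA ATG GGA TCG CCT GAA TCA GGA ATA CTC TAA — ATG at 4, stop TAA at 31 → 30 nt.
Frame 2: GAA TGG GAT CGC CTG AAT CAG GAA TAC TCT AAA — no ATG→stop ORF.
Frame 3: AAT GGG ATC GCC TGA ATC AGG AAT ACT CTA AAT — no ATG→stop ORF.
Largest ORF found is 30 nucleotides < 33, so no.

no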